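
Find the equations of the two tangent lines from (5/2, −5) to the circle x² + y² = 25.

A line y − (−5) = m(x − (5/2)) is tangent when its distance from (0, 0) is 5:
[m·(−5/2) − (5)]² = 25(m² + 1)
3m² − 4m = 0, so m = 4/3 or m = 0.
Through (5/2, −5) these give 4x − 3y = 25 and y = −5.

4x − 3y = 25 and y = −5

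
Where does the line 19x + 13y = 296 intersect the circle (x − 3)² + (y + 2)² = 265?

Substitute y = (296 − 19x)/13:
530x² − 13250x + 60420 = 0  ⟹  x² − 25x + 114 = 0
x = 19 or x = 6, giving (19, −5) and (6, 14).

(6, 14) and (19, −5)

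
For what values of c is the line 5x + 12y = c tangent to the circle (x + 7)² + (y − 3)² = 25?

c = −64 or c = 66

The line touches the circle iff its distance from (−7, 3) is 5:
|5·(−7) + 12·3 − c| / √169 = 5
|c − (1)| = 5·13, so c = 66 or c = −64.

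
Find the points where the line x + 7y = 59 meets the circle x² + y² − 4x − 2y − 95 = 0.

(−4, 9) and (10, 7)

Substitute y = (59 − x)/7:
50x² − 300x − 2000 = 0  ⟹  x² − 6x − 40 = 0
x = 10 or x = −4, giving (10, 7) and (−4, 9).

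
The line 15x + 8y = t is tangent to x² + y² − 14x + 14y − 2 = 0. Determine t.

t = −121 or t = 219

The line touches the circle iff its distance from (7, −7) is 10:
|15·7 + 8·(−7) − t| / √289 = 10
|t − (49)| = 10·17, so t = 219 or t = −121.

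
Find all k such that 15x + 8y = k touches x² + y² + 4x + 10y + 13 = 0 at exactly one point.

k = −138 or k = −2

The line touches the circle iff its distance from (−2, −5) is 4:
|15·(−2) + 8·(−5) − k| / √289 = 4
|k − (−70)| = 4·17, so k = −2 or k = −138.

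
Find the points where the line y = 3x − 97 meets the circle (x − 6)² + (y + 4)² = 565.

Express y = 3x − 97 and substitute into the circle:
10x² − 570x + 8120 = 0  ⟹  x² − 57x + 812 = 0
x = 29 or x = 28, giving (29, −10) and (28, −13).

(28, −13) and (29, −10)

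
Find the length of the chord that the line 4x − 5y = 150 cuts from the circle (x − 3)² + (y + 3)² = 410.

Centre (3, −3), r² = 410. Perpendicular distance d from centre to line = |−123| / √41 = 123/√41.
Chord = 2√(r² − d²) = 2·√(41) = 2√41.

2√41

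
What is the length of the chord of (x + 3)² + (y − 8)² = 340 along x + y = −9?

22√2

Express y = −x − 9 and substitute into the circle:
2x² + 40x − 42 = 0  ⟹  x² + 20x − 21 = 0
x = 1 or x = −21, giving (1, −10) and (−21, 12).
Chord length = distance between (1, −10) and (−21, 12) = √968 = 22√2.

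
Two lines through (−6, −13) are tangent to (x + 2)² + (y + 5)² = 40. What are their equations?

x − 3y = 33 and 3x + y = −31

A line y − (−13) = m(x − (−6)) is tangent when its distance from (−2, −5) is 2√10:
(4m − (8))² = 40(m² + 1)
3m² + 8m − 3 = 0, so m = 1/3 or m = −3.
With m = 1/3: x − 3y = 33. With m = −3: 3x + y = −31.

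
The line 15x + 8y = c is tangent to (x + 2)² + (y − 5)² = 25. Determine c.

c = −75 or c = 95

The line touches the circle iff its distance from (−2, 5) is 5:
|15·(−2) + 8·5 − c| / √289 = 5
|c − (10)| = 5·17, so c = 95 or c = −75.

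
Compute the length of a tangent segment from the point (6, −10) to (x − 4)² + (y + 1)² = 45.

The centre is (4, −1) and r = 3√5. The square of the distance from P to the centre is 4 + 81 = 85.
By the tangent–radius right angle, tangent length = √(|PO|² − r²) = √40 = 2√10.

2√10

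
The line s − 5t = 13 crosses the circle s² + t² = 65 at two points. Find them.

(−7, −4) and (8, −1)

From the line, t = (−13 + s)/5. Substituting:
26s² − 26s − 1456 = 0  ⟹  s² − s − 56 = 0
s = 8 or s = −7, giving (8, −1) and (−7, −4).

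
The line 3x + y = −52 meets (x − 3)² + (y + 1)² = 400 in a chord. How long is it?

Centre (3, −1), r² = 400. Perpendicular distance d from centre to line = |60| / √10 = 60/√10.
Half the chord is √(r² − d²) = √(40), so the full chord is 4√10.

4√10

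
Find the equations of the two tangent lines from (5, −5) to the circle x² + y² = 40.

3x − y = 20 and x − 3y = 20

Write the tangent as mx − y + (−5 − m·(5)) = 0 and set its distance from the centre to 2√10:
(−5m − (5))² = 40(m² + 1)
3m² − 10m + 3 = 0, so m = 3 or m = 1/3.
With m = 3: 3x − y = 20. With m = 1/3: x − 3y = 20.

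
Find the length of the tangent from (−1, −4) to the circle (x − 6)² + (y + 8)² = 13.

With centre O = (6, −8), |OP|² = 65 and r² = 13.
The tangent meets the radius at right angles, so tangent² = |PO|² − r² = 65 − 13 = 52.

2√13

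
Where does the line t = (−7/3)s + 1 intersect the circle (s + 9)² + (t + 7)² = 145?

(0, 1) and (3, −6)

From the line, t = (3 − 7s)/3. Substituting:
58s² − 174s = 0  ⟹  s² − 3s = 0
s = 3 or s = 0, giving (3, −6) and (0, 1).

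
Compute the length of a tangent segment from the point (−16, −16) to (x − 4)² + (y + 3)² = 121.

The centre is (4, −3) and r = 11. The square of the distance from P to the centre is 400 + 169 = 569.
By the tangent–radius right angle, tangent length = √(|PO|² − r²) = √448 = 8√7.

8√7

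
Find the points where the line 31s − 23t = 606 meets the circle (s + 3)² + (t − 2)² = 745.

Substitute t = (−606 + 31s)/23:
1490s² − 37250s + 35760 = 0  ⟹  s² − 25s + 24 = 0
s = 24 or s = 1, giving (24, 6) and (1, −25).

(1, −25) and (24, 6)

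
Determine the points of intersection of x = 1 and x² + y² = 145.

(1, −12) and (1, 12)

The line gives x = 1. Substituting into the circle:
y² − 144 = 0
y = 12 or y = −12, giving (1, 12) and (1, −12).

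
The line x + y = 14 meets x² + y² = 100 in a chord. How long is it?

Centre (0, 0), r² = 100. Perpendicular distance d from centre to line = |−14| / √2 = 14/√2.
Half the chord is √(r² − d²) = √(2), so the full chord is 2√2.

2√2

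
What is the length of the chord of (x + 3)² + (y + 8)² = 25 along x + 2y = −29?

Centre (−3, −8), r² = 25. Perpendicular distance d from centre to line = |10| / √5 = 10/√5.
Chord = 2√(r² − d²) = 2·√(5) = 2√5.

2√5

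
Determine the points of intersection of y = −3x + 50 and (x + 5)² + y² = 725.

(9, 23) and (20, −10)

Substitute y = −3x + 50:
10x² − 290x + 1800 = 0  ⟹  x² − 29x + 180 = 0
x = 20 or x = 9, giving (20, −10) and (9, 23).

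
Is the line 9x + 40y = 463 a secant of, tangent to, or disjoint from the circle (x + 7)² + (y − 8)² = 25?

disjoint

Centre (−7, 8), r² = 25. Distance² from centre to line = (−206)²/1681 = 42436/1681.
Since d² > r², the line lies outside the circle.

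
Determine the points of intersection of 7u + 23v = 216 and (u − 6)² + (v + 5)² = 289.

(−2, 10) and (21, 3)

From the line, v = (216 − 7u)/23. Substituting:
578u² − 10982u − 24276 = 0  ⟹  u² − 19u − 42 = 0
u = 21 or u = −2, giving (21, 3) and (−2, 10).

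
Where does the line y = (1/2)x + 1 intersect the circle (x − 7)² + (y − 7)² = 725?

(−16, −7) and (32, 17)

Substitute y = (2 + x)/2:
5x² − 80x − 2560 = 0  ⟹  x² − 16x − 512 = 0
x = 32 or x = −16, giving (32, 17) and (−16, −7).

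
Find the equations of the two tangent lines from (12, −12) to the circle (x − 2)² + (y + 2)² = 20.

2x + y = 12 and x + 2y = −12

Write the tangent as mx − y + (−12 − m·(12)) = 0 and set its distance from the centre to 2√5:
(−10m − (10))² = 20(m² + 1)
2m² + 5m + 2 = 0, so m = −2 or m = −1/2.
Through (12, −12) these give 2x + y = 12 and x + 2y = −12.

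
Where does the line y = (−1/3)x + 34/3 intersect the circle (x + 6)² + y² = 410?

(−17, 17) and (13, 7)

Express y = (34 − x)/3 and substitute into the circle:
10x² + 40x − 2210 = 0  ⟹  x² + 4x − 221 = 0
x = 13 or x = −17, giving (13, 7) and (−17, 17).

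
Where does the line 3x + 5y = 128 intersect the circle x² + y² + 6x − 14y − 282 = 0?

Express y = (128 − 3x)/5 and substitute into the circle:
34x² − 408x + 374 = 0  ⟹  x² − 12x + 11 = 0
x = 11 or x = 1, giving (11, 19) and (1, 25).

(1, 25) and (11, 19)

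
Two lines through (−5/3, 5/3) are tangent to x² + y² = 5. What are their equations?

2x − y = −5 and x − 2y = −5

A line y − (5/3) = m(x − (−5/3)) is tangent when its distance from (0, 0) is √5:
(5/3m − (−5/3))² = 5(m² + 1)
2m² − 5m + 2 = 0, so m = 2 or m = 1/2.
Through (−5/3, 5/3) these give 2x − y = −5 and x − 2y = −5.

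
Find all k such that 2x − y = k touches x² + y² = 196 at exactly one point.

Tangency holds when the distance from the centre (0, 0) to the line equals the radius 14:
|2·0 − 1·0 − k| / √5 = 14
|k| = 14√5.

k = ±14√5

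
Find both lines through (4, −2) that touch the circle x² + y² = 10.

x − 3y = 10 and 3x + y = 10

A line y − (−2) = m(x − (4)) is tangent when its distance from (0, 0) is √10:
[m·(−4) − (2)]² = 10(m² + 1)
3m² + 8m − 3 = 0, so m = 1/3 or m = −3.
With m = 1/3: x − 3y = 10. With m = −3: 3x + y = 10.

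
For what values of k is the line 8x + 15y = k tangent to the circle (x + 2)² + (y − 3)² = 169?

Tangency holds when the distance from the centre (−2, 3) to the line equals the radius 13:
|8·(−2) + 15·3 − k| / √289 = 13
|k − (29)| = 13·17, so k = 250 or k = −192.

k = −192 or k = 250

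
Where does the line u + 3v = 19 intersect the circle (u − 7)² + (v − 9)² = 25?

Express v = (19 − u)/3 and substitute into the circle:
10u² − 110u + 280 = 0  ⟹  u² − 11u + 28 = 0
u = 7 or u = 4, giving (7, 4) and (4, 5).

(4, 5) and (7, 4)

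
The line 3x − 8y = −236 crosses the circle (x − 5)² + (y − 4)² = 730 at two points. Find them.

(−12, 25) and (4, 31)

Express y = (236 + 3x)/8 and substitute into the circle:
73x² + 584x − 3504 = 0  ⟹  x² + 8x − 48 = 0
x = 4 or x = −12, giving (4, 31) and (−12, 25).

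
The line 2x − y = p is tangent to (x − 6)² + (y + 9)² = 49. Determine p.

Tangency holds when the distance from the centre (6, −9) to the line equals the radius 7:
|2·6 − 1·(−9) − p| / √5 = 7
|p − (21)| = 7√5.

p = 21 ± 7√5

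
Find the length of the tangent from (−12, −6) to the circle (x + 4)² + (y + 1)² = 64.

Centre (−4, −1), r² = 64. |PO|² = (−8)² + (−5)² = 89.
By the tangent–radius right angle, tangent length = √(|PO|² − r²) = √25 = 5.

5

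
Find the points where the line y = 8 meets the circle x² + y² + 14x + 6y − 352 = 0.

(−24, 8) and (10, 8)

Express y = 8 and substitute into the circle:
x² + 14x − 240 = 0
x = 10 or x = −24, giving (10, 8) and (−24, 8).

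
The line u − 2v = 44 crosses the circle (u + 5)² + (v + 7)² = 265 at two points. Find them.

(−2, −23) and (6, −19)

Substitute v = (−44 + u)/2:
5u² − 20u − 60 = 0  ⟹  u² − 4u − 12 = 0
u = 6 or u = −2, giving (6, −19) and (−2, −23).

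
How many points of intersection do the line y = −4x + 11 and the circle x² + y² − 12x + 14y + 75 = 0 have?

2

d² = (4·6 + 1·(−7) − (11))²/17 = 36/17; r² = 10.
Since d² < r², the line cuts the circle twice.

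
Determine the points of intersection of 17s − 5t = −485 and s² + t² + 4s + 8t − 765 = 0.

(−30, −5) and (−25, 12)

From the line, t = (485 + 17s)/5. Substituting:
314s² + 17270s + 235500 = 0  ⟹  s² + 55s + 750 = 0
s = −25 or s = −30, giving (−25, 12) and (−30, −5).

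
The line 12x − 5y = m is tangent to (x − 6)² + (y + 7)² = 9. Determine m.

The line touches the circle iff its distance from (6, −7) is 3:
|12·6 − 5·(−7) − m| / √169 = 3
|m − (107)| = 3·13, so m = 146 or m = 68.

m = 68 or m = 146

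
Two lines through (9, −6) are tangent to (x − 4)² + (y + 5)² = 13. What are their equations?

A line y − (−6) = m(x − (9)) is tangent when its distance from (4, −5) is √13:
(−5m − (1))² = 13(m² + 1)
6m² + 5m − 6 = 0, so m = 2/3 or m = −3/2.
Through (9, −6) these give 2x − 3y = 36 and 3x + 2y = 15.

2x − 3y = 36 and 3x + 2y = 15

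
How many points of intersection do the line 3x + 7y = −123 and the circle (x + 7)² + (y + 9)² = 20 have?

Substituting the line into the circle gives 58x² + 1046x + 5021 = 0.
Discriminant = (1046)² − 4·58·(5021) = −70756 < 0.
No real roots: the line does not meet the circle.

0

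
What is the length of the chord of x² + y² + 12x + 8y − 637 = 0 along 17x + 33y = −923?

√1378

Substitute y = (−923 − 17x)/33:
1378x² + 39962x − 85436 = 0  ⟹  x² + 29x − 62 = 0
x = 2 or x = −31, giving (2, −29) and (−31, −12).
|(2, −29) − (−31, −12)| = √((33)² + (−17)²) = √1378.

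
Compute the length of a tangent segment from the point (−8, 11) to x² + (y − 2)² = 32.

√113

The centre is (0, 2) and r = 4√2. The square of the distance from P to the centre is 64 + 81 = 145.
The tangent meets the radius at right angles, so tangent² = |PO|² − r² = 145 − 32 = 113.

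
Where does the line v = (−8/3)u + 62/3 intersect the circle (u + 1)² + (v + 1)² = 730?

Substitute v = (62 − 8u)/3:
73u² − 1022u − 2336 = 0  ⟹  u² − 14u − 32 = 0
u = 16 or u = −2, giving (16, −22) and (−2, 26).

(−2, 26) and (16, −22)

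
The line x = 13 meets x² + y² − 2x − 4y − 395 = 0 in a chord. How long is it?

32

The line gives x = 13. Substituting into the circle:
y² − 4y − 252 = 0
y = 18 or y = −14, giving (13, 18) and (13, −14).
|(13, 18) − (13, −14)| = √((0)² + (32)²) = 32.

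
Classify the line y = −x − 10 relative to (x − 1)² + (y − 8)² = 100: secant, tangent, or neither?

neither

d² = (1·1 + 1·8 − (−10))²/2 = 361/2; r² = 100.
Since d² > r², the line lies outside the circle.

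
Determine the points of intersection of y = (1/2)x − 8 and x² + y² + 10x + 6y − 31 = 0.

Express y = (−16 + x)/2 and substitute into the circle:
5x² + 20x − 60 = 0  ⟹  x² + 4x − 12 = 0
x = 2 or x = −6, giving (2, −7) and (−6, −11).

(−6, −11) and (2, −7)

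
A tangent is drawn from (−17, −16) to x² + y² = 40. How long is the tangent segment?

√505

The centre is (0, 0) and r = 2√10. The square of the distance from P to the centre is 289 + 256 = 545.
Power of the point: PT² = |PO|² − r² = 505, so PT = √505.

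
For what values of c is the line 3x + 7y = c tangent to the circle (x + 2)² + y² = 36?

The line touches the circle iff its distance from (−2, 0) is 6:
|3·(−2) + 7·0 − c| / √58 = 6
|c − (−6)| = 6√58.

c = −6 ± 6√58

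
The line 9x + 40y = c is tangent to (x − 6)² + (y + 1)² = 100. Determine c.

c = −396 or c = 424

The line touches the circle iff its distance from (6, −1) is 10:
|9·6 + 40·(−1) − c| / √1681 = 10
|c − (14)| = 10·41, so c = 424 or c = −396.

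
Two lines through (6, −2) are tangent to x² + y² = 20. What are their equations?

Write the tangent as mx − y + (−2 − m·(6)) = 0 and set its distance from the centre to 2√5:
(−6m − (2))² = 20(m² + 1)
2m² + 3m − 2 = 0, so m = 1/2 or m = −2.
With m = 1/2: x − 2y = 10. With m = −2: 2x + y = 10.

x − 2y = 10 and 2x + y = 10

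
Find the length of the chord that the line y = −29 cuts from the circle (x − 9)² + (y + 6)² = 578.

Express y = −29 and substitute into the circle:
x² − 18x + 32 = 0
x = 16 or x = 2, giving (16, −29) and (2, −29).
|(16, −29) − (2, −29)| = √((14)² + (0)²) = 14.

14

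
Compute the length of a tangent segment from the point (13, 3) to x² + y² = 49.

The centre is (0, 0) and r = 7. The square of the distance from P to the centre is 169 + 9 = 178.
By the tangent–radius right angle, tangent length = √(|PO|² − r²) = √129.

√129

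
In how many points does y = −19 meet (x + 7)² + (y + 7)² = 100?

Substituting the line into the circle gives x² + 14x + 93 = 0.
Δ = 196 − 372 = −176.
No real roots: the line does not meet the circle.

0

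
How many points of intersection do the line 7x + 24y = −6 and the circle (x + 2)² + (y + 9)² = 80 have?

Substituting the line into the circle gives 625x² − 636x + 324 = 0.
Δ = 404496 − 810000 = −405504.
No real roots: the line does not meet the circle.

0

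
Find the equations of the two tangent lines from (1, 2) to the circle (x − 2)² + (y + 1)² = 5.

A line y − (2) = m(x − (1)) is tangent when its distance from (2, −1) is √5:
(1m − (−3))² = 5(m² + 1)
2m² − 3m − 2 = 0, so m = 2 or m = −1/2.
With m = 2: 2x − y = 0. With m = −1/2: x + 2y = 5.

2x − y = 0 and x + 2y = 5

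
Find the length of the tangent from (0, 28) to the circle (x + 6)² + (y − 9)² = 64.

3√37

Centre (−6, 9), r² = 64. |PO|² = (6)² + (19)² = 397.
The tangent meets the radius at right angles, so tangent² = |PO|² − r² = 397 − 64 = 333.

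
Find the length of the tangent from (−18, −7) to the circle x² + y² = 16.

√357

The centre is (0, 0) and r = 4. The square of the distance from P to the centre is 324 + 49 = 373.
The tangent meets the radius at right angles, so tangent² = |PO|² − r² = 373 − 16 = 357.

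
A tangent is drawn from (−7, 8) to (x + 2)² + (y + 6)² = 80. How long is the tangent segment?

√141

The centre is (−2, −6) and r = 4√5. The square of the distance from P to the centre is 25 + 196 = 221.
Power of the point: PT² = |PO|² − r² = 141, so PT = √141.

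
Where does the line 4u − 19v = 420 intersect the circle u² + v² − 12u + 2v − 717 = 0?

Express v = (−420 + 4u)/19 and substitute into the circle:
377u² − 7540u − 98397 = 0  ⟹  u² − 20u − 261 = 0
u = 29 or u = −9, giving (29, −16) and (−9, −24).

(−9, −24) and (29, −16)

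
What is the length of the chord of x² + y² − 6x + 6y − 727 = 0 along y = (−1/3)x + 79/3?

3√10

The distance from (3, −3) to the line is 85/√10, and r² = 745.
Chord = 2√(r² − d²) = 2·√(45/2) = 3√10.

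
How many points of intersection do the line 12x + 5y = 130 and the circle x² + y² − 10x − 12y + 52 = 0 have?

Substituting the line into the circle gives 169x² − 2650x + 10400 = 0.
Δ = 7022500 − 7030400 = −7900.
No real roots: the line does not meet the circle.

0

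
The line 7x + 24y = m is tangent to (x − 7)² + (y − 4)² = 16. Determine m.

The line touches the circle iff its distance from (7, 4) is 4:
|7·7 + 24·4 − m| / √625 = 4
|m − (145)| = 4·25, so m = 245 or m = 45.

m = 45 or m = 245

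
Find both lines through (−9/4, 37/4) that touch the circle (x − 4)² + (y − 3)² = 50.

x − 7y = −67 and 7x − y = −25

Let a tangent through (−9/4, 37/4) have slope m. Its distance from (4, 3) must equal 5√2:
[m·(25/4) − (−25/4)]² = 50(m² + 1)
7m² − 50m + 7 = 0, so m = 1/7 or m = 7.
Through (−9/4, 37/4) these give x − 7y = −67 and 7x − y = −25.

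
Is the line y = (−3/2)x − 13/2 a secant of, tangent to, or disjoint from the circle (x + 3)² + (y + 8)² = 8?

d² = (3·(−3) + 2·(−8) − (−13))²/13 = 144/13; r² = 8.
Since d² > r², the line lies outside the circle.

disjoint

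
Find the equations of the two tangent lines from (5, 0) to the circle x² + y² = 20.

2x + y = 10 and 2x − y = 10

Write the tangent as mx − y + (0 − m·(5)) = 0 and set its distance from the centre to 2√5:
(−5m − (0))² = 20(m² + 1)
m² − 4 = 0, so m = −2 or m = 2.
With m = −2: 2x + y = 10. With m = 2: 2x − y = 10.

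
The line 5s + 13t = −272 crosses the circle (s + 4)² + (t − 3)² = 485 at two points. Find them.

(−18, −14) and (−5, −19)

Substitute t = (−272 − 5s)/13:
194s² + 4462s + 17460 = 0  ⟹  s² + 23s + 90 = 0
s = −5 or s = −18, giving (−5, −19) and (−18, −14).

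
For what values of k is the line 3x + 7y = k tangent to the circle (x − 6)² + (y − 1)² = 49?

For a tangent, require d(centre, line) = r = 7.
|3·6 + 7·1 − k| / √58 = 7
|k − (25)| = 7√58.

k = 25 ± 7√58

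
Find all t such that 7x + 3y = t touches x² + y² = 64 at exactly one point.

t = ±8√58

The line touches the circle iff its distance from (0, 0) is 8:
|7·0 + 3·0 − t| / √58 = 8
|t| = 8√58.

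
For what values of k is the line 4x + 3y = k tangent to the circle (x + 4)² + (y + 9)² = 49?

The line touches the circle iff its distance from (−4, −9) is 7:
|4·(−4) + 3·(−9) − k| / √25 = 7
|k − (−43)| = 7·5, so k = −8 or k = −78.

k = −78 or k = −8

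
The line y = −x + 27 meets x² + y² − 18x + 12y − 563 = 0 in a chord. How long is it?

Centre (9, −6), r² = 680. Perpendicular distance d from centre to line = |−24| / √2 = 24/√2.
Chord = 2√(r² − d²) = 2·√(392) = 28√2.

28√2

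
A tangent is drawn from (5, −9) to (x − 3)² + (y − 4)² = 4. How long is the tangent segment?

13

Centre (3, 4), r² = 4. |PO|² = (2)² + (−13)² = 173.
The tangent meets the radius at right angles, so tangent² = |PO|² − r² = 173 − 4 = 169.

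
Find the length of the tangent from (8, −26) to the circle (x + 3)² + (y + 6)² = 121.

Centre (−3, −6), r² = 121. |PO|² = (11)² + (−20)² = 521.
By the tangent–radius right angle, tangent length = √(|PO|² − r²) = √400 = 20.

20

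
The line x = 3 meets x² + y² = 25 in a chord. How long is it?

8

The distance from (0, 0) to the line is 3, and r² = 25.
Half the chord is √(r² − d²) = √(16), so the full chord is 8.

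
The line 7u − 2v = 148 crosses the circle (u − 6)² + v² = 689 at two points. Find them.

(14, −25) and (26, 17)

Substitute v = (−148 + 7u)/2:
53u² − 2120u + 19292 = 0  ⟹  u² − 40u + 364 = 0
u = 26 or u = 14, giving (26, 17) and (14, −25).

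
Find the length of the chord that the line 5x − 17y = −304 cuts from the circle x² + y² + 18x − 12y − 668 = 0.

The distance from (−9, 6) to the line is 157/√314, and r² = 785.
Chord = 2√(r² − d²) = 2·√(1413/2) = 3√314.

3√314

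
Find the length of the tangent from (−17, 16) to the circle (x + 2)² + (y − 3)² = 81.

The centre is (−2, 3) and r = 9. The square of the distance from P to the centre is 225 + 169 = 394.
By the tangent–radius right angle, tangent length = √(|PO|² − r²) = √313.

√313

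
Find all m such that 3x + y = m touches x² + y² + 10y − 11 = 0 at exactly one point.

m = −5 ± 6√10

Tangency holds when the distance from the centre (0, −5) to the line equals the radius 6:
|3·0 + 1·(−5) − m| / √10 = 6
|m − (−5)| = 6√10.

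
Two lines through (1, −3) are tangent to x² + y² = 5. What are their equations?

2x − y = 5 and x + 2y = −5

Let a tangent through (1, −3) have slope m. Its distance from (0, 0) must equal √5:
[m·(−1) − (3)]² = 5(m² + 1)
2m² − 3m − 2 = 0, so m = 2 or m = −1/2.
With m = 2: 2x − y = 5. With m = −1/2: x + 2y = −5.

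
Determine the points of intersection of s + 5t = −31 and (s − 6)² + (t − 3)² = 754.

Substitute t = (−31 − s)/5:
26s² − 208s − 15834 = 0  ⟹  s² − 8s − 609 = 0
s = 29 or s = −21, giving (29, −12) and (−21, −2).

(−21, −2) and (29, −12)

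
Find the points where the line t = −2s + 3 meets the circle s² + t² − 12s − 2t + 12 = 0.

(1, 1) and (3, −3)

Express t = −2s + 3 and substitute into the circle:
5s² − 20s + 15 = 0  ⟹  s² − 4s + 3 = 0
s = 3 or s = 1, giving (3, −3) and (1, 1).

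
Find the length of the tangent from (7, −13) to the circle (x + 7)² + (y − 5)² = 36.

Centre (−7, 5), r² = 36. |PO|² = (14)² + (−18)² = 520.
The tangent meets the radius at right angles, so tangent² = |PO|² − r² = 520 − 36 = 484.

22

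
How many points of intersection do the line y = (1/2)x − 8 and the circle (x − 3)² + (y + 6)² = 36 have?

Centre (3, −6), r² = 36. Distance² from centre to line = (−1)²/5 = 1/5.
Since d² < r², the line cuts the circle twice.

2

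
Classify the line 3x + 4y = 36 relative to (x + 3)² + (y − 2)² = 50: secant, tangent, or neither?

d² = (3·(−3) + 4·2 − (36))²/25 = 1369/25; r² = 50.
Since d² > r², the line lies outside the circle.

neither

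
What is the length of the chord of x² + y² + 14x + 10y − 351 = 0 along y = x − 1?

29√2

Centre (−7, −5), r² = 425. Perpendicular distance d from centre to line = |−3| / √2 = 3/√2.
Half the chord is √(r² − d²) = √(841/2), so the full chord is 29√2.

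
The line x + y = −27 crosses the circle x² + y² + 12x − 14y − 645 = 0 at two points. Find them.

Substitute y = −x − 27:
2x² + 80x + 462 = 0  ⟹  x² + 40x + 231 = 0
x = −7 or x = −33, giving (−7, −20) and (−33, 6).

(−33, 6) and (−7, −20)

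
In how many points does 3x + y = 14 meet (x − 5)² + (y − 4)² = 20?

Substituting the line into the circle gives 10x² − 70x + 105 = 0.
Discriminant = (−70)² − 4·10·(105) = 700 > 0.
Two real roots: the line is a secant.

2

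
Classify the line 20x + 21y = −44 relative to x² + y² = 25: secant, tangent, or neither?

secant

Substituting the line into the circle gives 841x² + 1760x − 9089 = 0.
Discriminant = (1760)² − 4·841·(−9089) = 33672996 > 0.
Two real roots: the line is a secant.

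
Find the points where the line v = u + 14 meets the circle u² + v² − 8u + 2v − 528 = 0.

(−19, −5) and (8, 22)

Substitute v = u + 14:
2u² + 22u − 304 = 0  ⟹  u² + 11u − 152 = 0
u = 8 or u = −19, giving (8, 22) and (−19, −5).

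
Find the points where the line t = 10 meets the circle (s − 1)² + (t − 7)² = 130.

Substitute t = 10:
s² − 2s − 120 = 0
s = 12 or s = −10, giving (12, 10) and (−10, 10).

(−10, 10) and (12, 10)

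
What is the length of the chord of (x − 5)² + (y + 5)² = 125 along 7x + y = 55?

The distance from (5, −5) to the line is 25/√50, and r² = 125.
Chord = 2√(r² − d²) = 2·√(225/2) = 15√2.

15√2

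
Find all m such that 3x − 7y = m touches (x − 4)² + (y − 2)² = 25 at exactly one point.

m = −2 ± 5√58

The line touches the circle iff its distance from (4, 2) is 5:
|3·4 − 7·2 − m| / √58 = 5
|m − (−2)| = 5√58.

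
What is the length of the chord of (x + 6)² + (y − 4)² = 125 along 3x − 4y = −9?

20

From the line, y = (9 + 3x)/4. Substituting:
25x² + 150x − 1375 = 0  ⟹  x² + 6x − 55 = 0
x = 5 or x = −11, giving (5, 6) and (−11, −6).
|(5, 6) − (−11, −6)| = √((16)² + (12)²) = 20.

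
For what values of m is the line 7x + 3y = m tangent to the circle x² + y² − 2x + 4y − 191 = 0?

m = 1 ± 14√58

Tangency holds when the distance from the centre (1, −2) to the line equals the radius 14:
|7·1 + 3·(−2) − m| / √58 = 14
|m − (1)| = 14√58.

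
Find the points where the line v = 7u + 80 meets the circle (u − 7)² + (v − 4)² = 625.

Substitute v = 7u + 80:
50u² + 1050u + 5200 = 0  ⟹  u² + 21u + 104 = 0
u = −8 or u = −13, giving (−8, 24) and (−13, −11).

(−13, −11) and (−8, 24)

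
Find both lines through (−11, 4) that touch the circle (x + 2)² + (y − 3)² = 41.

Write the tangent as mx − y + (4 − m·(−11)) = 0 and set its distance from the centre to √41:
(9m − (−1))² = 41(m² + 1)
20m² + 9m − 20 = 0, so m = 4/5 or m = −5/4.
With m = 4/5: 4x − 5y = −64. With m = −5/4: 5x + 4y = −39.

4x − 5y = −64 and 5x + 4y = −39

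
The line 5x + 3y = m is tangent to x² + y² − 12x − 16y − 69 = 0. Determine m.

The line touches the circle iff its distance from (6, 8) is 13:
|5·6 + 3·8 − m| / √34 = 13
|m − (54)| = 13√34.

m = 54 ± 13√34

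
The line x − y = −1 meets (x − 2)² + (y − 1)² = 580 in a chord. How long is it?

34√2

The distance from (2, 1) to the line is 2/√2, and r² = 580.
Half the chord is √(r² − d²) = √(578), so the full chord is 34√2.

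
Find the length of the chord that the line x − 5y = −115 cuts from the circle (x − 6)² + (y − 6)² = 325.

√26

Centre (6, 6), r² = 325. Perpendicular distance d from centre to line = |91| / √26 = 91/√26.
Half the chord is √(r² − d²) = √(13/2), so the full chord is √26.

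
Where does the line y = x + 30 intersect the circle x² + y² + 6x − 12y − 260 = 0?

(−20, 10) and (−7, 23)

From the line, y = x + 30. Substituting:
2x² + 54x + 280 = 0  ⟹  x² + 27x + 140 = 0
x = −7 or x = −20, giving (−7, 23) and (−20, 10).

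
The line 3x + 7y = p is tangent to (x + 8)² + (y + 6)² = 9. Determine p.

For a tangent, require d(centre, line) = r = 3.
|3·(−8) + 7·(−6) − p| / √58 = 3
|p − (−66)| = 3√58.

p = −66 ± 3√58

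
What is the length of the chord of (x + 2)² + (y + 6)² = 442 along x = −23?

2

The distance from (−2, −6) to the line is 21, and r² = 442.
Half the chord is √(r² − d²) = √(1), so the full chord is 2.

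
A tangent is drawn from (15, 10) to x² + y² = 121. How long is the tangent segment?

2√51

With centre O = (0, 0), |OP|² = 325 and r² = 121.
The tangent meets the radius at right angles, so tangent² = |PO|² − r² = 325 − 121 = 204.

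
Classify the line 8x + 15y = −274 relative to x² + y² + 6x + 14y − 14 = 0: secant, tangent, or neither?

neither

Centre (−3, −7), r² = 72. Distance² from centre to line = (145)²/289 = 21025/289.
Since d² > r², the line lies outside the circle.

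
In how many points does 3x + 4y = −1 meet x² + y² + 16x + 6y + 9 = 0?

d² = (3·(−8) + 4·(−3) − (−1))²/25 = 49; r² = 64.
Since d² < r², the line cuts the circle twice.

2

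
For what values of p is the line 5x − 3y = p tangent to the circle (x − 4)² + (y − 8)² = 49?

For a tangent, require d(centre, line) = r = 7.
|5·4 − 3·8 − p| / √34 = 7
|p − (−4)| = 7√34.

p = −4 ± 7√34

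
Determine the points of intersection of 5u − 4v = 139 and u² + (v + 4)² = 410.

Express v = (−139 + 5u)/4 and substitute into the circle:
41u² − 1230u + 8569 = 0  ⟹  u² − 30u + 209 = 0
u = 19 or u = 11, giving (19, −11) and (11, −21).

(11, −21) and (19, −11)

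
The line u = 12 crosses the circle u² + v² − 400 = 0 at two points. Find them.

(12, −16) and (12, 16)

The line gives u = 12. Substituting into the circle:
v² − 256 = 0
v = 16 or v = −16, giving (12, 16) and (12, −16).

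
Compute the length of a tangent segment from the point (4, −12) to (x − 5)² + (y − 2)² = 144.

√53

Centre (5, 2), r² = 144. |PO|² = (−1)² + (−14)² = 197.
Power of the point: PT² = |PO|² − r² = 53, so PT = √53.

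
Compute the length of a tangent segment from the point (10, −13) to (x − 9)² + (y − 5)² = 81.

The centre is (9, 5) and r = 9. The square of the distance from P to the centre is 1 + 324 = 325.
The tangent meets the radius at right angles, so tangent² = |PO|² − r² = 325 − 81 = 244.

2√61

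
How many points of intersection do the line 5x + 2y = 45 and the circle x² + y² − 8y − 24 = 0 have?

0

d² = (5·0 + 2·4 − (45))²/29 = 1369/29; r² = 40.
Since d² > r², the line lies outside the circle.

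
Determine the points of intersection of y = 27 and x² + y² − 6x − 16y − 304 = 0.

(−1, 27) and (7, 27)

Substitute y = 27:
x² − 6x − 7 = 0
x = 7 or x = −1, giving (7, 27) and (−1, 27).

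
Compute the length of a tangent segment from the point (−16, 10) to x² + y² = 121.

√235

Centre (0, 0), r² = 121. |PO|² = (−16)² + (10)² = 356.
The tangent meets the radius at right angles, so tangent² = |PO|² − r² = 356 − 121 = 235.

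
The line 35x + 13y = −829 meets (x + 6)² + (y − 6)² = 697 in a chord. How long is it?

√1394

Express y = (−829 − 35x)/13 and substitute into the circle:
1394x² + 65518x + 710940 = 0  ⟹  x² + 47x + 510 = 0
x = −17 or x = −30, giving (−17, −18) and (−30, 17).
Chord length = distance between (−17, −18) and (−30, 17) = √1394 = √1394.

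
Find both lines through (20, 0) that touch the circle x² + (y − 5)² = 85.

6x + 7y = 120 and 2x − 9y = 40

Write the tangent as mx − y + (0 − m·(20)) = 0 and set its distance from the centre to √85:
[m·(−20) − (5)]² = 85(m² + 1)
63m² + 40m − 12 = 0, so m = −6/7 or m = 2/9.
Through (20, 0) these give 6x + 7y = 120 and 2x − 9y = 40.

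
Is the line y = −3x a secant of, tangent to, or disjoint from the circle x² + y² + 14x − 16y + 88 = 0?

d² = (3·(−7) + 1·8 − (0))²/10 = 169/10; r² = 25.
Since d² < r², the line cuts the circle twice.

secant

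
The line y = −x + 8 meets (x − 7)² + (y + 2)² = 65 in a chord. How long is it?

11√2

Substitute y = −x + 8:
2x² − 34x + 84 = 0  ⟹  x² − 17x + 42 = 0
x = 14 or x = 3, giving (14, −6) and (3, 5).
|(14, −6) − (3, 5)| = √((11)² + (−11)²) = 11√2.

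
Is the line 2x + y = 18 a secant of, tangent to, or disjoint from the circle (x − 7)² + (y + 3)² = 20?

secant

d² = (2·7 + 1·(−3) − (18))²/5 = 49/5; r² = 20.
Since d² < r², the line cuts the circle twice.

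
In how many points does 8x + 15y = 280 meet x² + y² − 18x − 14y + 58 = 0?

2

Substituting the line into the circle gives 289x² − 6850x + 32650 = 0.
Δ = 46922500 − 37743400 = 9179100.
Two real roots: the line is a secant.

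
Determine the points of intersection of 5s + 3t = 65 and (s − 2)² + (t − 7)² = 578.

Express t = (65 − 5s)/3 and substitute into the circle:
34s² − 476s − 3230 = 0  ⟹  s² − 14s − 95 = 0
s = 19 or s = −5, giving (19, −10) and (−5, 30).

(−5, 30) and (19, −10)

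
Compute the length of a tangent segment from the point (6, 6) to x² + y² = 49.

√23

The centre is (0, 0) and r = 7. The square of the distance from P to the centre is 36 + 36 = 72.
The tangent meets the radius at right angles, so tangent² = |PO|² − r² = 72 − 49 = 23.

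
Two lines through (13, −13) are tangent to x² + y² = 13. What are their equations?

A line y − (−13) = m(x − (13)) is tangent when its distance from (0, 0) is √13:
[m·(−13) − (13)]² = 13(m² + 1)
6m² + 13m + 6 = 0, so m = −3/2 or m = −2/3.
Through (13, −13) these give 3x + 2y = 13 and 2x + 3y = −13.

3x + 2y = 13 and 2x + 3y = −13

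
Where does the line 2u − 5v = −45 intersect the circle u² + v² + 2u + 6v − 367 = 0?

(−20, 1) and (10, 13)

Substitute v = (45 + 2u)/5:
29u² + 290u − 5800 = 0  ⟹  u² + 10u − 200 = 0
u = 10 or u = −20, giving (10, 13) and (−20, 1).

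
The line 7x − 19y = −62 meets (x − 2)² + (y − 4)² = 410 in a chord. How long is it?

The distance from (2, 4) to the line is 0/√410, and r² = 410.
Chord = 2√(r² − d²) = 2·√(410) = 2√410.

2√410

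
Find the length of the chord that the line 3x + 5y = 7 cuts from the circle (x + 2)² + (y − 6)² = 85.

The distance from (−2, 6) to the line is 17/√34, and r² = 85.
Chord = 2√(r² − d²) = 2·√(153/2) = 3√34.

3√34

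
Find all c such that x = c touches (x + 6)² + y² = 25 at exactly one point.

Tangency holds when the distance from the centre (−6, 0) to the line equals the radius 5:
|1·(−6) + 0·0 − c| / √1 = 5
|c − (−6)| = 5, so c = −1 or c = −11.

c = −11 or c = −1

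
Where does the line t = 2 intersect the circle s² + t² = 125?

(−11, 2) and (11, 2)

From the line, t = 2. Substituting:
s² − 121 = 0
s = 11 or s = −11, giving (11, 2) and (−11, 2).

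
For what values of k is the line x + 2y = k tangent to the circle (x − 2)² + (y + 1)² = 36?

For a tangent, require d(centre, line) = r = 6.
|1·2 + 2·(−1) − k| / √5 = 6
|k| = 6√5.

k = ±6√5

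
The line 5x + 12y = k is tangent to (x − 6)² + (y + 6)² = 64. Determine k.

k = −146 or k = 62

For a tangent, require d(centre, line) = r = 8.
|5·6 + 12·(−6) − k| / √169 = 8
|k − (−42)| = 8·13, so k = 62 or k = −146.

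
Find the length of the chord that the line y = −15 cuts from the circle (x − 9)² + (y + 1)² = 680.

44

Substitute y = −15:
x² − 18x − 403 = 0
x = 31 or x = −13, giving (31, −15) and (−13, −15).
Chord length = distance between (31, −15) and (−13, −15) = √1936 = 44.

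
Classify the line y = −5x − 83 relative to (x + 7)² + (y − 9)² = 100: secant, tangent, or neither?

neither

Substituting the line into the circle gives 26x² + 934x + 8413 = 0.
Discriminant = (934)² − 4·26·(8413) = −2596 < 0.
No real roots: the line does not meet the circle.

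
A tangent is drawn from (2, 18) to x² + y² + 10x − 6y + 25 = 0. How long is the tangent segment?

√265

The centre is (−5, 3) and r = 3. The square of the distance from P to the centre is 49 + 225 = 274.
The tangent meets the radius at right angles, so tangent² = |PO|² − r² = 274 − 9 = 265.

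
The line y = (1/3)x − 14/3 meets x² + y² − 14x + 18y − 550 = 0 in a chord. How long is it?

Substitute y = (−14 + x)/3:
10x² − 100x − 5510 = 0  ⟹  x² − 10x − 551 = 0
x = 29 or x = −19, giving (29, 5) and (−19, −11).
Chord length = distance between (29, 5) and (−19, −11) = √2560 = 16√10.

16√10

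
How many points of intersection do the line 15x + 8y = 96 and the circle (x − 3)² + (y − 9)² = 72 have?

2

d² = (15·3 + 8·9 − (96))²/289 = 441/289; r² = 72.
Since d² < r², the line cuts the circle twice.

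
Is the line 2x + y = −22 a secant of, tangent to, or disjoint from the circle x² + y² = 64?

disjoint

d² = (2·0 + 1·0 − (−22))²/5 = 484/5; r² = 64.
Since d² > r², the line lies outside the circle.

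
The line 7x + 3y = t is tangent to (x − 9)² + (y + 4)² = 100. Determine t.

t = 51 ± 10√58

The line touches the circle iff its distance from (9, −4) is 10:
|7·9 + 3·(−4) − t| / √58 = 10
|t − (51)| = 10√58.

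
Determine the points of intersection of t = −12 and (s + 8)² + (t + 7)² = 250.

From the line, t = −12. Substituting:
s² + 16s − 161 = 0
s = 7 or s = −23, giving (7, −12) and (−23, −12).

(−23, −12) and (7, −12)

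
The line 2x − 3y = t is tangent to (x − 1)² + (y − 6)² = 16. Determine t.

For a tangent, require d(centre, line) = r = 4.
|2·1 − 3·6 − t| / √13 = 4
|t − (−16)| = 4√13.

t = −16 ± 4√13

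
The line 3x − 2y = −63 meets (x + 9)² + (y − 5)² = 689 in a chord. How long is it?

Express y = (63 + 3x)/2 and substitute into the circle:
13x² + 390x + 377 = 0  ⟹  x² + 30x + 29 = 0
x = −1 or x = −29, giving (−1, 30) and (−29, −12).
Chord length = distance between (−1, 30) and (−29, −12) = √2548 = 14√13.

14√13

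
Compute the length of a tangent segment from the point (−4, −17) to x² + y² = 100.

With centre O = (0, 0), |OP|² = 305 and r² = 100.
The tangent meets the radius at right angles, so tangent² = |PO|² − r² = 305 − 100 = 205.

√205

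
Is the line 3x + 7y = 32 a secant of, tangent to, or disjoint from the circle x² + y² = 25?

Substituting the line into the circle gives 58x² − 192x − 201 = 0.
Discriminant = (−192)² − 4·58·(−201) = 83496 > 0.
Two real roots: the line is a secant.

secant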